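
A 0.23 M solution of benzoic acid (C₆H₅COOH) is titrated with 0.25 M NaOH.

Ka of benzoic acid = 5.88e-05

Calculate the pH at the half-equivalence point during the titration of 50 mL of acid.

At half-equivalence [HA] = [A⁻], so Henderson-Hasselbalch gives pH = pKa = -log(5.88e-05) = 4.23.

pH = pKa = 4.23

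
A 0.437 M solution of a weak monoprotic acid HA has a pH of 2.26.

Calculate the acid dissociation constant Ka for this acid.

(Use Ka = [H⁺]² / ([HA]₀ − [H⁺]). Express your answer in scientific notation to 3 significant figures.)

[H⁺] = 10^(−pH) = 10^(−2.26) = 5.495e-03 M. For HA ⇌ H⁺ + A⁻, Ka = [H⁺][A⁻]/[HA] = [H⁺]² / ([HA]₀ − [H⁺]) = (5.495e-03)² / (0.437 − 5.495e-03) = 7.00e-05.

K_a = 7.00e-05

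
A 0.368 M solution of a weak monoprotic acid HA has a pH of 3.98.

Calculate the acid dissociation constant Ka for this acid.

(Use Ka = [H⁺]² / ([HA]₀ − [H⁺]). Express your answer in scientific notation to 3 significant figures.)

[H⁺] = 10^(−pH) = 10^(−3.98) = 1.047e-04 M. For HA ⇌ H⁺ + A⁻, Ka = [H⁺][A⁻]/[HA] = [H⁺]² / ([HA]₀ − [H⁺]) = (1.047e-04)² / (0.368 − 1.047e-04) = 2.98e-08.

K_a = 2.98e-08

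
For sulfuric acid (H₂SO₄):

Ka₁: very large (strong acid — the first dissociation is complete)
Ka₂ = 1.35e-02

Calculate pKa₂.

pKa₂ = -log(Ka₂) = -log(1.35e-02) = 1.87.

pK_{a2} = 1.87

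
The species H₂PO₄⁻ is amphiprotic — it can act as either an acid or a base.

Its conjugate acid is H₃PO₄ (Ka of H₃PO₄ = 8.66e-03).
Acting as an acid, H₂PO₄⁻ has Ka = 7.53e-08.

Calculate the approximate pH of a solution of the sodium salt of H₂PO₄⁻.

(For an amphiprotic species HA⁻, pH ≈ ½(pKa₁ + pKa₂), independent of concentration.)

pKa₁ = -log(8.66e-03) = 2.06; pKa₂ = -log(7.53e-08) = 7.12. For an amphiprotic species, pH ≈ ½(pKa₁ + pKa₂) = ½(2.06 + 7.12) = 4.59.

pH = 4.59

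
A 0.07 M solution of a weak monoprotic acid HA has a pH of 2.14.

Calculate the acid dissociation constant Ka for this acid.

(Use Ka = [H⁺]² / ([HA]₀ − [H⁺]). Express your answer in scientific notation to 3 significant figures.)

[H⁺] = 10^(−pH) = 10^(−2.14) = 7.244e-03 M. For HA ⇌ H⁺ + A⁻, Ka = [H⁺][A⁻]/[HA] = [H⁺]² / ([HA]₀ − [H⁺]) = (7.244e-03)² / (0.07 − 7.244e-03) = 8.36e-04.

K_a = 8.36e-04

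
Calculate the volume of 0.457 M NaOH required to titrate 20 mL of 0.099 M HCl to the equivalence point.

At equivalence: moles acid = moles base. moles HCl = 0.099 × 20/1000 = 0.00198 mol. V_base = moles / 0.457 × 1000 = 4.3 mL.

V_{base} = 4.3 mL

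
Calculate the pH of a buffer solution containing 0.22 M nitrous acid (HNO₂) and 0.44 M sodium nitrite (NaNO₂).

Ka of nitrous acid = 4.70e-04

pKa = -log(4.70e-04) = 3.33. pH = pKa + log([A⁻]/[HA]) = 3.33 + log(0.44/0.22)

pH = 3.63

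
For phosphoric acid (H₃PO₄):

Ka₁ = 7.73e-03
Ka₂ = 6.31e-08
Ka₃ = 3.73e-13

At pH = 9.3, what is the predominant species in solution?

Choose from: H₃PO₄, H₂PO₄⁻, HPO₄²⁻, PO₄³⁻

pKa₁ = 2.11, pKa₂ = 7.20, pKa₃ = 12.43. For a polyprotic acid the predominant species crosses at each pKa: below pKa_n the protonated form dominates, above it the deprotonated form does. At pH = 9.3, the predominant species is HPO₄²⁻.

HPO₄²⁻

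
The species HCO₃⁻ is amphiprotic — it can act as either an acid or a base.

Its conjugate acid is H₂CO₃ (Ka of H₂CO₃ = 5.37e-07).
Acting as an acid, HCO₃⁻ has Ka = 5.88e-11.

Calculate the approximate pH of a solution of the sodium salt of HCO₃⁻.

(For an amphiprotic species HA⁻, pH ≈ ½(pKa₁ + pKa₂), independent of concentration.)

pKa₁ = -log(5.37e-07) = 6.27; pKa₂ = -log(5.88e-11) = 10.23. For an amphiprotic species, pH ≈ ½(pKa₁ + pKa₂) = ½(6.27 + 10.23) = 8.25.

pH = 8.25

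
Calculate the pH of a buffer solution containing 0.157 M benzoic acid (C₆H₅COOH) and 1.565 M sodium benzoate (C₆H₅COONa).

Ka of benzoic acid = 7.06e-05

pKa = -log(7.06e-05) = 4.15. pH = pKa + log([A⁻]/[HA]) = 4.15 + log(1.565/0.157)

pH = 5.15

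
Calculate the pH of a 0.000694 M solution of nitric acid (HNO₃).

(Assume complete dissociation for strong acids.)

[H⁺] = 0.000694 M for strong acid. pH = -log[H⁺] = -log(0.000694)

pH = 3.16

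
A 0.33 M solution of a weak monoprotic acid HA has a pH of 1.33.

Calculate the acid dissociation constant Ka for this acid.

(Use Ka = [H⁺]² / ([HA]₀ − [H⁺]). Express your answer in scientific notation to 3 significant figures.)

[H⁺] = 10^(−pH) = 10^(−1.33) = 4.677e-02 M. For HA ⇌ H⁺ + A⁻, Ka = [H⁺][A⁻]/[HA] = [H⁺]² / ([HA]₀ − [H⁺]) = (4.677e-02)² / (0.33 − 4.677e-02) = 7.72e-03.

K_a = 7.72e-03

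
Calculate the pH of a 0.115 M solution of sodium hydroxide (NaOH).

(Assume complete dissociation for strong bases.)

[OH⁻] = 0.115 M for strong base. pOH = -log[OH⁻] = 0.94, pH = 14 - pOH

pH = 13.06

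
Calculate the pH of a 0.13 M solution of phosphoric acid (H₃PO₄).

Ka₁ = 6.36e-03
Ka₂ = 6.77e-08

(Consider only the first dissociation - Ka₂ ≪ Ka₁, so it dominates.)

First dissociation dominates. From Ka₁ = [H⁺][HA⁻]/[H₂A], x² + Ka₁·x − Ka₁·C = 0 with C = 0.13 M and Ka₁ = 6.36e-03. Solving: [H⁺] = (−Ka₁ + √(Ka₁² + 4·Ka₁·C)) / 2 = 2.5749e-02 M. pH = -log(2.5749e-02) = 1.59.

pH = 1.59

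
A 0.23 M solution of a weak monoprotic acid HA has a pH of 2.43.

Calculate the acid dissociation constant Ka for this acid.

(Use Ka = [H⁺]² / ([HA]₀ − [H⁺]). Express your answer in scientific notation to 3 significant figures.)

[H⁺] = 10^(−pH) = 10^(−2.43) = 3.715e-03 M. For HA ⇌ H⁺ + A⁻, Ka = [H⁺][A⁻]/[HA] = [H⁺]² / ([HA]₀ − [H⁺]) = (3.715e-03)² / (0.23 − 3.715e-03) = 6.10e-05.

K_a = 6.10e-05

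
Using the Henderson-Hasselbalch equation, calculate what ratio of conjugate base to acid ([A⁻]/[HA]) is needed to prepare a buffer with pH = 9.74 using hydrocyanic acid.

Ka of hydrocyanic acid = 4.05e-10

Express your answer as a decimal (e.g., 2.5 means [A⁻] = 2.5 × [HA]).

pKa = -log(4.05e-10) = 9.3925. pH = pKa + log([A⁻]/[HA]), so log([A⁻]/[HA]) = pH − pKa = 9.74 − 9.3925 = 0.3475. [A⁻]/[HA] = 10^(0.3475) = 2.23

[A⁻]/[HA] = 2.23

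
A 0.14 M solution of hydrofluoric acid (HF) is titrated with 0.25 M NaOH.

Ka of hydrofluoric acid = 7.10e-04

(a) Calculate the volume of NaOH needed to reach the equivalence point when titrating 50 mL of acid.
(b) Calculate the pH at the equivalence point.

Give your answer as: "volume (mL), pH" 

moles acid = 0.14 × 50/1000 = 0.007 mol; V_base = moles/0.25 × 1000 = 28.0 mL. At equivalence only the conjugate base is present: [A⁻] = 0.007/0.078 = 8.9744e-02 M. Kb = Kw/Ka = 1.41e-11; [OH⁻] = √(Kb × [A⁻]) = 1.1243e-06; pOH = 5.95; pH = 14 - pOH = 8.05.

V = 28.0 mL, pH = 8.05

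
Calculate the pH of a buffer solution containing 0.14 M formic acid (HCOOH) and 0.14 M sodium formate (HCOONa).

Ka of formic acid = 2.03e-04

pKa = -log(2.03e-04) = 3.69. pH = pKa + log([A⁻]/[HA]) = 3.69 + log(0.14/0.14)

pH = 3.69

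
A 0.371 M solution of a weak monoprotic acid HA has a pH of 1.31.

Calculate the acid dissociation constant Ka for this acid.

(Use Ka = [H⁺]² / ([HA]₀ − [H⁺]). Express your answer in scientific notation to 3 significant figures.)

[H⁺] = 10^(−pH) = 10^(−1.31) = 4.898e-02 M. For HA ⇌ H⁺ + A⁻, Ka = [H⁺][A⁻]/[HA] = [H⁺]² / ([HA]₀ − [H⁺]) = (4.898e-02)² / (0.371 − 4.898e-02) = 7.45e-03.

K_a = 7.45e-03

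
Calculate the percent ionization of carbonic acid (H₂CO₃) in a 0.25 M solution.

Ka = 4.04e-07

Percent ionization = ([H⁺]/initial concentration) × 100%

Using Ka equilibrium: x² + Ka×x - Ka×C = 0. Solving: [H⁺] = 3.1760e-04. Percent = (3.1760e-04/0.25) × 100

Percent ionization = 0.127%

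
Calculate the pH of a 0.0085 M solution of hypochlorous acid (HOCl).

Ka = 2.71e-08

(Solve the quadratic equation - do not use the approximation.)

x² + Ka×x - Ka×C = 0. Using quadratic formula: [H⁺] = 1.5164e-05

pH = 4.82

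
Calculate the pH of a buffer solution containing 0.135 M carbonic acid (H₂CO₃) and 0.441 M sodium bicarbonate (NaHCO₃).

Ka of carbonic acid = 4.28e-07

pKa = -log(4.28e-07) = 6.37. pH = pKa + log([A⁻]/[HA]) = 6.37 + log(0.441/0.135)

pH = 6.88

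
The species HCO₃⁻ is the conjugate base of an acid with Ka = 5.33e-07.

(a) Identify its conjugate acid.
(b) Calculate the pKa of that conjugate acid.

(a) The conjugate acid is formed by adding one H⁺ to HCO₃⁻, giving H₂CO₃. (b) pKa = -log(Ka) = -log(5.33e-07) = 6.27.

Conjugate acid: H₂CO₃; pK_a = 6.27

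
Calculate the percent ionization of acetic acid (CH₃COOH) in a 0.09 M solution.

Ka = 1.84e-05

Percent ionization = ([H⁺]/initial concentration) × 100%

Using Ka equilibrium: x² + Ka×x - Ka×C = 0. Solving: [H⁺] = 1.2777e-03. Percent = (1.2777e-03/0.09) × 100

Percent ionization = 1.42%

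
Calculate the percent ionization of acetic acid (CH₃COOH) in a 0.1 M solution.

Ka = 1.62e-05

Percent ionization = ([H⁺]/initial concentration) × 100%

Using Ka equilibrium: x² + Ka×x - Ka×C = 0. Solving: [H⁺] = 1.2647e-03. Percent = (1.2647e-03/0.1) × 100

Percent ionization = 1.26%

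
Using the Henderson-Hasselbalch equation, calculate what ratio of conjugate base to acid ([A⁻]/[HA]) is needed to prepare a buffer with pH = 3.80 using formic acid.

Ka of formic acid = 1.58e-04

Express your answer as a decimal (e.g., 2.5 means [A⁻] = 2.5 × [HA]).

pKa = -log(1.58e-04) = 3.8013. pH = pKa + log([A⁻]/[HA]), so log([A⁻]/[HA]) = pH − pKa = 3.80 − 3.8013 = -0.0013. [A⁻]/[HA] = 10^(-0.0013) = 0.997

[A⁻]/[HA] = 0.997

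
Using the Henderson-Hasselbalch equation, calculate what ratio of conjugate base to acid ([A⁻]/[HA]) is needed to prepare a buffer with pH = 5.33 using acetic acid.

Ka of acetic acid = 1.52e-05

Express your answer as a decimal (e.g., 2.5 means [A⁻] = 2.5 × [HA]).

pKa = -log(1.52e-05) = 4.8182. pH = pKa + log([A⁻]/[HA]), so log([A⁻]/[HA]) = pH − pKa = 5.33 − 4.8182 = 0.5118. [A⁻]/[HA] = 10^(0.5118) = 3.25

[A⁻]/[HA] = 3.25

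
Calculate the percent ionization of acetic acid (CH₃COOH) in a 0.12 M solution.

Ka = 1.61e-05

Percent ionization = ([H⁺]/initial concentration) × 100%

Using Ka equilibrium: x² + Ka×x - Ka×C = 0. Solving: [H⁺] = 1.3819e-03. Percent = (1.3819e-03/0.12) × 100

Percent ionization = 1.15%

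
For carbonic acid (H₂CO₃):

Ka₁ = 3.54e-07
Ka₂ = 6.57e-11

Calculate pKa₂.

pKa₂ = -log(Ka₂) = -log(6.57e-11) = 10.18.

pK_{a2} = 10.18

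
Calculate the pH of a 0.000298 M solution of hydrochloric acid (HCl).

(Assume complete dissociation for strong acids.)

[H⁺] = 0.000298 M for strong acid. pH = -log[H⁺] = -log(0.000298)

pH = 3.53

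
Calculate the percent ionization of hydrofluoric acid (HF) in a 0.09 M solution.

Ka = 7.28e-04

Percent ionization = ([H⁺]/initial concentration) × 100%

Using Ka equilibrium: x² + Ka×x - Ka×C = 0. Solving: [H⁺] = 7.7386e-03. Percent = (7.7386e-03/0.09) × 100

Percent ionization = 8.6%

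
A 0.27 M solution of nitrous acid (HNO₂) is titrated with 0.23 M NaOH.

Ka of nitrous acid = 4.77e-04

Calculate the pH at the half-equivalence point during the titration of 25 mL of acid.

At half-equivalence [HA] = [A⁻], so Henderson-Hasselbalch gives pH = pKa = -log(4.77e-04) = 3.32.

pH = pKa = 3.32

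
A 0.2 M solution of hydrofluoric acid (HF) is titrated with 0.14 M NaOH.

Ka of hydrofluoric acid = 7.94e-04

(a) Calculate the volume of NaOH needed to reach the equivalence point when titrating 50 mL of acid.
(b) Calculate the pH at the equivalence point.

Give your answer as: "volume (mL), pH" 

moles acid = 0.2 × 50/1000 = 0.01 mol; V_base = moles/0.14 × 1000 = 71.4 mL. At equivalence only the conjugate base is present: [A⁻] = 0.01/0.121 = 8.2353e-02 M. Kb = Kw/Ka = 1.26e-11; [OH⁻] = √(Kb × [A⁻]) = 1.0184e-06; pOH = 5.99; pH = 14 - pOH = 8.01.

V = 71.4 mL, pH = 8.01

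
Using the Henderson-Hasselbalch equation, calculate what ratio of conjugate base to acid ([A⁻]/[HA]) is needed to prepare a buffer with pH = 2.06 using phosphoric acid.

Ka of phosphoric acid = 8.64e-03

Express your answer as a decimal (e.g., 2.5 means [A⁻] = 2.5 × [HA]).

pKa = -log(8.64e-03) = 2.0635. pH = pKa + log([A⁻]/[HA]), so log([A⁻]/[HA]) = pH − pKa = 2.06 − 2.0635 = -0.0035. [A⁻]/[HA] = 10^(-0.0035) = 0.992

[A⁻]/[HA] = 0.992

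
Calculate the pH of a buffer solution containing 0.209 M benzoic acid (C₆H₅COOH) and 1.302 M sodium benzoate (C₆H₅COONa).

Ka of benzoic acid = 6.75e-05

pKa = -log(6.75e-05) = 4.17. pH = pKa + log([A⁻]/[HA]) = 4.17 + log(1.302/0.209)

pH = 4.97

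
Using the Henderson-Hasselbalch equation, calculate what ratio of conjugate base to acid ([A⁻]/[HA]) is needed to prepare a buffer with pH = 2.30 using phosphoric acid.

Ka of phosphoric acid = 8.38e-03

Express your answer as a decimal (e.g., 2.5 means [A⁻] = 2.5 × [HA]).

pKa = -log(8.38e-03) = 2.0768. pH = pKa + log([A⁻]/[HA]), so log([A⁻]/[HA]) = pH − pKa = 2.30 − 2.0768 = 0.2232. [A⁻]/[HA] = 10^(0.2232) = 1.67

[A⁻]/[HA] = 1.67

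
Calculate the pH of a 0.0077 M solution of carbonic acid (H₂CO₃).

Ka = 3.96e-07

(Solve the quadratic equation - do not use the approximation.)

x² + Ka×x - Ka×C = 0. Using quadratic formula: [H⁺] = 5.5022e-05

pH = 4.26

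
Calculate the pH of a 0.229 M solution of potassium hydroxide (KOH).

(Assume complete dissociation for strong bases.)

[OH⁻] = 0.229 M for strong base. pOH = -log[OH⁻] = 0.64, pH = 14 - pOH

pH = 13.36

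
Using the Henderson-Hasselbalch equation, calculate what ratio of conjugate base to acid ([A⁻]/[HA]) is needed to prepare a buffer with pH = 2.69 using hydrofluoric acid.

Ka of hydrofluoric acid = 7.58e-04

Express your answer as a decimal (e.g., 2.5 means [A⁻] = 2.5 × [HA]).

pKa = -log(7.58e-04) = 3.1203. pH = pKa + log([A⁻]/[HA]), so log([A⁻]/[HA]) = pH − pKa = 2.69 − 3.1203 = -0.4303. [A⁻]/[HA] = 10^(-0.4303) = 0.371

[A⁻]/[HA] = 0.371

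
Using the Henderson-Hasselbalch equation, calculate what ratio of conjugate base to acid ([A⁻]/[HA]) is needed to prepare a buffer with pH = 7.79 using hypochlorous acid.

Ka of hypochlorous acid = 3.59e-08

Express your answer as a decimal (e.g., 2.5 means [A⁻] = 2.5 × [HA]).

pKa = -log(3.59e-08) = 7.4449. pH = pKa + log([A⁻]/[HA]), so log([A⁻]/[HA]) = pH − pKa = 7.79 − 7.4449 = 0.3451. [A⁻]/[HA] = 10^(0.3451) = 2.21

[A⁻]/[HA] = 2.21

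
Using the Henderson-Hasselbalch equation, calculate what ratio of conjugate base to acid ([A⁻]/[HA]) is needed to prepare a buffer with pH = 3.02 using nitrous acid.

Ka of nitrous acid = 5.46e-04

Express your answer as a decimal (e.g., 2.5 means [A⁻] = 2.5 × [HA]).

pKa = -log(5.46e-04) = 3.2628. pH = pKa + log([A⁻]/[HA]), so log([A⁻]/[HA]) = pH − pKa = 3.02 − 3.2628 = -0.2428. [A⁻]/[HA] = 10^(-0.2428) = 0.572

[A⁻]/[HA] = 0.572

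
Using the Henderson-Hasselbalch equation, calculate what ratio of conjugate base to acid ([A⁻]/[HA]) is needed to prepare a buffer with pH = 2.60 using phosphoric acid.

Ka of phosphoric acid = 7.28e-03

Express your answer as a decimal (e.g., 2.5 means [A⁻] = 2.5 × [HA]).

pKa = -log(7.28e-03) = 2.1379. pH = pKa + log([A⁻]/[HA]), so log([A⁻]/[HA]) = pH − pKa = 2.60 − 2.1379 = 0.4621. [A⁻]/[HA] = 10^(0.4621) = 2.90

[A⁻]/[HA] = 2.90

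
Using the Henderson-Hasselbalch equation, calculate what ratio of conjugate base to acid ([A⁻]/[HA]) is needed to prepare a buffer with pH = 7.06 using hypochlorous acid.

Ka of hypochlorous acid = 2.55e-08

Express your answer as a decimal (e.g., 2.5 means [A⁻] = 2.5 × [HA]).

pKa = -log(2.55e-08) = 7.5935. pH = pKa + log([A⁻]/[HA]), so log([A⁻]/[HA]) = pH − pKa = 7.06 − 7.5935 = -0.5335. [A⁻]/[HA] = 10^(-0.5335) = 0.293

[A⁻]/[HA] = 0.293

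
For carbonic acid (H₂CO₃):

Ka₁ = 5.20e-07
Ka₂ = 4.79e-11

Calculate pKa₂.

pKa₂ = -log(Ka₂) = -log(4.79e-11) = 10.32.

pK_{a2} = 10.32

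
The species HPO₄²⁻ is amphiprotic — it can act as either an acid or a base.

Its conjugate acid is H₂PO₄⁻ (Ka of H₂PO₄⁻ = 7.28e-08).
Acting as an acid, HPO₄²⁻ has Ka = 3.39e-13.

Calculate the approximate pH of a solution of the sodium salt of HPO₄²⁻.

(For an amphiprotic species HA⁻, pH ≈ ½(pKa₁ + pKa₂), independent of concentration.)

pKa₁ = -log(7.28e-08) = 7.14; pKa₂ = -log(3.39e-13) = 12.47. For an amphiprotic species, pH ≈ ½(pKa₁ + pKa₂) = ½(7.14 + 12.47) = 9.80.

pH = 9.80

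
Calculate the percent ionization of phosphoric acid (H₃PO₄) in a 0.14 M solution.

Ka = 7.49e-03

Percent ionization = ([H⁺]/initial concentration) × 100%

Using Ka equilibrium: x² + Ka×x - Ka×C = 0. Solving: [H⁺] = 2.8853e-02. Percent = (2.8853e-02/0.14) × 100

Percent ionization = 20.6%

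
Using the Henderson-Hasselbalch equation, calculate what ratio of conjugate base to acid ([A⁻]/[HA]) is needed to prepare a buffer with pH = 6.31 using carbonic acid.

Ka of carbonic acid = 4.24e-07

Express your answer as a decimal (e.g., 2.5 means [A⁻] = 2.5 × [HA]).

pKa = -log(4.24e-07) = 6.3726. pH = pKa + log([A⁻]/[HA]), so log([A⁻]/[HA]) = pH − pKa = 6.31 − 6.3726 = -0.0626. [A⁻]/[HA] = 10^(-0.0626) = 0.866

[A⁻]/[HA] = 0.866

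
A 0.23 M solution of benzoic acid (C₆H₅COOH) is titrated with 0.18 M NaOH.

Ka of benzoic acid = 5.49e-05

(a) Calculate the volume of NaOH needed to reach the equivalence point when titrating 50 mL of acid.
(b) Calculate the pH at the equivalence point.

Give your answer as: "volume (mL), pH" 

moles acid = 0.23 × 50/1000 = 0.0115 mol; V_base = moles/0.18 × 1000 = 63.9 mL. At equivalence only the conjugate base is present: [A⁻] = 0.0115/0.114 = 1.0098e-01 M. Kb = Kw/Ka = 1.82e-10; [OH⁻] = √(Kb × [A⁻]) = 4.2887e-06; pOH = 5.37; pH = 14 - pOH = 8.63.

V = 63.9 mL, pH = 8.63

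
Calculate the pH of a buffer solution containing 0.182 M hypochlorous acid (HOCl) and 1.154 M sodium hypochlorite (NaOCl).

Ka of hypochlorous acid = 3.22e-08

pKa = -log(3.22e-08) = 7.49. pH = pKa + log([A⁻]/[HA]) = 7.49 + log(1.154/0.182)

pH = 8.29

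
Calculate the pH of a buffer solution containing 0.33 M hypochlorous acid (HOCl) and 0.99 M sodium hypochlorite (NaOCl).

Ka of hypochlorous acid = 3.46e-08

pKa = -log(3.46e-08) = 7.46. pH = pKa + log([A⁻]/[HA]) = 7.46 + log(0.99/0.33)

pH = 7.94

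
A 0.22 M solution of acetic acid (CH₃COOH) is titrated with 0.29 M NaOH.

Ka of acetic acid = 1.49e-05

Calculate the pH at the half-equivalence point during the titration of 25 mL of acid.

At half-equivalence [HA] = [A⁻], so Henderson-Hasselbalch gives pH = pKa = -log(1.49e-05) = 4.83.

pH = pKa = 4.83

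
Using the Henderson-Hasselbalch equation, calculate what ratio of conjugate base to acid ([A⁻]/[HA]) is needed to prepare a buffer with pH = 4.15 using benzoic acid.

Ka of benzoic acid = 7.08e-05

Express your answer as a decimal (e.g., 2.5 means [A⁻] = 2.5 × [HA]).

pKa = -log(7.08e-05) = 4.1500. pH = pKa + log([A⁻]/[HA]), so log([A⁻]/[HA]) = pH − pKa = 4.15 − 4.1500 = 0.0000. [A⁻]/[HA] = 10^(0.0000) = 1.00

[A⁻]/[HA] = 1.00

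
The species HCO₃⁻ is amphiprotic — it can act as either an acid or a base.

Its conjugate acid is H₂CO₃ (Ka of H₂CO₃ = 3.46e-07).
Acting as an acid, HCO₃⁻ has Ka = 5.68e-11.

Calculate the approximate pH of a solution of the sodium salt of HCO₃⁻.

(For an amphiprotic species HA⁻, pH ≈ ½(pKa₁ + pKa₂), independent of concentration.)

pKa₁ = -log(3.46e-07) = 6.46; pKa₂ = -log(5.68e-11) = 10.25. For an amphiprotic species, pH ≈ ½(pKa₁ + pKa₂) = ½(6.46 + 10.25) = 8.35.

pH = 8.35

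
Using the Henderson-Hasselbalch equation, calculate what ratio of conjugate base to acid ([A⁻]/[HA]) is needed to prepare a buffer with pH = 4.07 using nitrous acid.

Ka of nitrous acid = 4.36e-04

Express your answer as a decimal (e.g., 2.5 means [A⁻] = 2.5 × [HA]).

pKa = -log(4.36e-04) = 3.3605. pH = pKa + log([A⁻]/[HA]), so log([A⁻]/[HA]) = pH − pKa = 4.07 − 3.3605 = 0.7095. [A⁻]/[HA] = 10^(0.7095) = 5.12

[A⁻]/[HA] = 5.12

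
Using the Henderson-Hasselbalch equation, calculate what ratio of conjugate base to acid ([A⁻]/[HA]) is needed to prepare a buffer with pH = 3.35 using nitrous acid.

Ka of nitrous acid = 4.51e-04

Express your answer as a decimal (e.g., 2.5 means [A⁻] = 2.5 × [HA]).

pKa = -log(4.51e-04) = 3.3458. pH = pKa + log([A⁻]/[HA]), so log([A⁻]/[HA]) = pH − pKa = 3.35 − 3.3458 = 0.0042. [A⁻]/[HA] = 10^(0.0042) = 1.01

[A⁻]/[HA] = 1.01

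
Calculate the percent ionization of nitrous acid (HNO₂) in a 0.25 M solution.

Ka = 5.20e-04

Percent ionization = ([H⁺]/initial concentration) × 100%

Using Ka equilibrium: x² + Ka×x - Ka×C = 0. Solving: [H⁺] = 1.1145e-02. Percent = (1.1145e-02/0.25) × 100

Percent ionization = 4.46%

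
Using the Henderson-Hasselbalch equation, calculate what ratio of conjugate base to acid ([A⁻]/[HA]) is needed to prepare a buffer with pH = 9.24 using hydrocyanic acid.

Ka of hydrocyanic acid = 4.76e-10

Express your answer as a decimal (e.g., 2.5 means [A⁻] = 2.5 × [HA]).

pKa = -log(4.76e-10) = 9.3224. pH = pKa + log([A⁻]/[HA]), so log([A⁻]/[HA]) = pH − pKa = 9.24 − 9.3224 = -0.0824. [A⁻]/[HA] = 10^(-0.0824) = 0.827

[A⁻]/[HA] = 0.827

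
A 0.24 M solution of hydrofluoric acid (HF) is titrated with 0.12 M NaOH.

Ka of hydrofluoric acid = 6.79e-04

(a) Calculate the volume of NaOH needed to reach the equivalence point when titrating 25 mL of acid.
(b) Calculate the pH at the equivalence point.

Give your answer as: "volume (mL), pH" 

moles acid = 0.24 × 25/1000 = 0.006 mol; V_base = moles/0.12 × 1000 = 50.0 mL. At equivalence only the conjugate base is present: [A⁻] = 0.006/0.075 = 8.0000e-02 M. Kb = Kw/Ka = 1.47e-11; [OH⁻] = √(Kb × [A⁻]) = 1.0855e-06; pOH = 5.96; pH = 14 - pOH = 8.04.

V = 50.0 mL, pH = 8.04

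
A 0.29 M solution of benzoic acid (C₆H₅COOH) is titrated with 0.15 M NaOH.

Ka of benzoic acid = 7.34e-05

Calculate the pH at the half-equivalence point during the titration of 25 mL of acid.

At half-equivalence [HA] = [A⁻], so Henderson-Hasselbalch gives pH = pKa = -log(7.34e-05) = 4.13.

pH = pKa = 4.13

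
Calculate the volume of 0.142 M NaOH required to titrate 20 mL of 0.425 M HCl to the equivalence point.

At equivalence: moles acid = moles base. moles HCl = 0.425 × 20/1000 = 0.0085 mol. V_base = moles / 0.142 × 1000 = 59.9 mL.

V_{base} = 59.9 mL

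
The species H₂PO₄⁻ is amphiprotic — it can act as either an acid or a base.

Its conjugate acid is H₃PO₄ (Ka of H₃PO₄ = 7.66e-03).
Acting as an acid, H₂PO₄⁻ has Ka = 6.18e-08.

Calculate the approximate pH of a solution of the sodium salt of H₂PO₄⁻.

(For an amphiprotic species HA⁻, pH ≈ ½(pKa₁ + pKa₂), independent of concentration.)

pKa₁ = -log(7.66e-03) = 2.12; pKa₂ = -log(6.18e-08) = 7.21. For an amphiprotic species, pH ≈ ½(pKa₁ + pKa₂) = ½(2.12 + 7.21) = 4.66.

pH = 4.66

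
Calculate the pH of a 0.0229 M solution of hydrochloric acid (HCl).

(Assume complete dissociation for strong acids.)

[H⁺] = 0.0229 M for strong acid. pH = -log[H⁺] = -log(0.0229)

pH = 1.64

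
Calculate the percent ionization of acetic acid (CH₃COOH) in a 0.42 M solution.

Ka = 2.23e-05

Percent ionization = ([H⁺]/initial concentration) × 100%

Using Ka equilibrium: x² + Ka×x - Ka×C = 0. Solving: [H⁺] = 3.0493e-03. Percent = (3.0493e-03/0.42) × 100

Percent ionization = 0.726%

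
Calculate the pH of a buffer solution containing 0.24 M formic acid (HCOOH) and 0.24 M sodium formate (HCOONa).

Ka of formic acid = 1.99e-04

pKa = -log(1.99e-04) = 3.70. pH = pKa + log([A⁻]/[HA]) = 3.70 + log(0.24/0.24)

pH = 3.70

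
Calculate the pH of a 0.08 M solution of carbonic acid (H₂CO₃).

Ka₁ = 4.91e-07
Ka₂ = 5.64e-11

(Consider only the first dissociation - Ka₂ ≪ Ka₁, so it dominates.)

First dissociation dominates. From Ka₁ = [H⁺][HA⁻]/[H₂A], x² + Ka₁·x − Ka₁·C = 0 with C = 0.08 M and Ka₁ = 4.91e-07. Solving: [H⁺] = (−Ka₁ + √(Ka₁² + 4·Ka₁·C)) / 2 = 1.9795e-04 M. pH = -log(1.9795e-04) = 3.70.

pH = 3.70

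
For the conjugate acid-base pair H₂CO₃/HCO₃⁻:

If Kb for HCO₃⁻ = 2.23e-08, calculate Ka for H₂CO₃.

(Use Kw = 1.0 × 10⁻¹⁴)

For a conjugate pair Ka × Kb = Kw, so Ka = Kw/Kb = 1.0 × 10⁻¹⁴ / 2.23e-08 = 4.48e-07.

K_a = 4.48e-07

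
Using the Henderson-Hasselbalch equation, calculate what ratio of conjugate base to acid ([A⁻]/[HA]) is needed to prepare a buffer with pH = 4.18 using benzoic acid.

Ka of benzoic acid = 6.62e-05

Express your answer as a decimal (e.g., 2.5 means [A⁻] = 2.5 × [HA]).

pKa = -log(6.62e-05) = 4.1791. pH = pKa + log([A⁻]/[HA]), so log([A⁻]/[HA]) = pH − pKa = 4.18 − 4.1791 = 0.0009. [A⁻]/[HA] = 10^(0.0009) = 1.00

[A⁻]/[HA] = 1.00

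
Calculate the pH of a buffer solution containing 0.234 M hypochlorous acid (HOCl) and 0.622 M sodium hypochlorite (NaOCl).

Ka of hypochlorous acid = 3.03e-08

pKa = -log(3.03e-08) = 7.52. pH = pKa + log([A⁻]/[HA]) = 7.52 + log(0.622/0.234)

pH = 7.94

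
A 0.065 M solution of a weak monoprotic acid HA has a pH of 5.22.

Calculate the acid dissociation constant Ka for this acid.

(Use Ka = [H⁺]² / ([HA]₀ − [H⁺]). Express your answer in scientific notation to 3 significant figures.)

[H⁺] = 10^(−pH) = 10^(−5.22) = 6.026e-06 M. For HA ⇌ H⁺ + A⁻, Ka = [H⁺][A⁻]/[HA] = [H⁺]² / ([HA]₀ − [H⁺]) = (6.026e-06)² / (0.065 − 6.026e-06) = 5.59e-10.

K_a = 5.59e-10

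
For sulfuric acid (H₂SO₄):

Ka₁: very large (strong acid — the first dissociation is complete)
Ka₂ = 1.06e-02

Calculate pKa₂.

pKa₂ = -log(Ka₂) = -log(1.06e-02) = 1.97.

pK_{a2} = 1.97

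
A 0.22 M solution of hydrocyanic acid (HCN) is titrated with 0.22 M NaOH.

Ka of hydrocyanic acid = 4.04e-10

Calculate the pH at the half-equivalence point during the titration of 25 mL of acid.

At half-equivalence [HA] = [A⁻], so Henderson-Hasselbalch gives pH = pKa = -log(4.04e-10) = 9.39.

pH = pKa = 9.39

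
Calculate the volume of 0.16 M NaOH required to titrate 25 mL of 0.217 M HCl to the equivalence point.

At equivalence: moles acid = moles base. moles HCl = 0.217 × 25/1000 = 0.005425 mol. V_base = moles / 0.16 × 1000 = 33.9 mL.

V_{base} = 33.9 mL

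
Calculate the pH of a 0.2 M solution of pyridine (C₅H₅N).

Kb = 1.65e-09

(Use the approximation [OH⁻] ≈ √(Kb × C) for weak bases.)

[OH⁻] = √(Kb × C) = √(1.65e-09 × 0.2) = 1.8166e-05. pOH = 4.74, pH = 14 - pOH

pH = 9.26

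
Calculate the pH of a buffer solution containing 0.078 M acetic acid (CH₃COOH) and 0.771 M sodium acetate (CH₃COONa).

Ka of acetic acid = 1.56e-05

pKa = -log(1.56e-05) = 4.81. pH = pKa + log([A⁻]/[HA]) = 4.81 + log(0.771/0.078)

pH = 5.80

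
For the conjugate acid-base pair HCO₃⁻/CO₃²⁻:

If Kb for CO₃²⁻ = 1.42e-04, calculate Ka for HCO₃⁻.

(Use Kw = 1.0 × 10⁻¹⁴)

For a conjugate pair Ka × Kb = Kw, so Ka = Kw/Kb = 1.0 × 10⁻¹⁴ / 1.42e-04 = 7.04e-11.

K_a = 7.04e-11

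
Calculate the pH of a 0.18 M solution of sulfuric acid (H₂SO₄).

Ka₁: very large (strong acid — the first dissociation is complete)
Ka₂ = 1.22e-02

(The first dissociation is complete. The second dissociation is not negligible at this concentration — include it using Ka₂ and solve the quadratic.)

First dissociation is complete: [H⁺]₀ = [HSO₄⁻]₀ = C = 0.18 M. Second dissociation HSO₄⁻ ⇌ H⁺ + SO₄²⁻: let x = [SO₄²⁻]. Ka₂ = (C + x)·x / (C − x) = 1.22e-02 → x² + (C + Ka₂)·x − Ka₂·C = 0 → x² + 0.19220·x − 2.196e-03 = 0. x = (−0.19220 + √(0.19220² + 4 × 2.196e-03)) / 2 = 1.0817e-02 M. [H⁺] = C + x = 0.18 + 1.0817e-02 = 1.9082e-01 M. pH = -log(1.9082e-01) = 0.72.

pH = 0.72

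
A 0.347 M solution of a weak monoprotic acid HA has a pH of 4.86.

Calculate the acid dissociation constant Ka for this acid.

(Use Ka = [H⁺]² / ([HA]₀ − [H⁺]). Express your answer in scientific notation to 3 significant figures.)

[H⁺] = 10^(−pH) = 10^(−4.86) = 1.380e-05 M. For HA ⇌ H⁺ + A⁻, Ka = [H⁺][A⁻]/[HA] = [H⁺]² / ([HA]₀ − [H⁺]) = (1.380e-05)² / (0.347 − 1.380e-05) = 5.49e-10.

K_a = 5.49e-10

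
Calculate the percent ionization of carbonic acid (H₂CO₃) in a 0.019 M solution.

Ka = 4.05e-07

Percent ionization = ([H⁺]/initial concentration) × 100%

Using Ka equilibrium: x² + Ka×x - Ka×C = 0. Solving: [H⁺] = 8.7519e-05. Percent = (8.7519e-05/0.019) × 100

Percent ionization = 0.461%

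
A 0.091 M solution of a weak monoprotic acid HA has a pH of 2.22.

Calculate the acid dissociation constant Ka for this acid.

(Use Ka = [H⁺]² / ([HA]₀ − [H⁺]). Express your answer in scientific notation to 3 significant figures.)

[H⁺] = 10^(−pH) = 10^(−2.22) = 6.026e-03 M. For HA ⇌ H⁺ + A⁻, Ka = [H⁺][A⁻]/[HA] = [H⁺]² / ([HA]₀ − [H⁺]) = (6.026e-03)² / (0.091 − 6.026e-03) = 4.27e-04.

K_a = 4.27e-04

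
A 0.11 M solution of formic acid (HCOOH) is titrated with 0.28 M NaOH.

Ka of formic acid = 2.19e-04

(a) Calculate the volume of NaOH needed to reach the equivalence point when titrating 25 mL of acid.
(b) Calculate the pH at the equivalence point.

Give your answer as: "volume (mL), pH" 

moles acid = 0.11 × 25/1000 = 0.00275 mol; V_base = moles/0.28 × 1000 = 9.8 mL. At equivalence only the conjugate base is present: [A⁻] = 0.00275/0.035 = 7.8974e-02 M. Kb = Kw/Ka = 4.57e-11; [OH⁻] = √(Kb × [A⁻]) = 1.8990e-06; pOH = 5.72; pH = 14 - pOH = 8.28.

V = 9.8 mL, pH = 8.28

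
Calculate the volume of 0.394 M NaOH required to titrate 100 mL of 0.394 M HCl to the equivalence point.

At equivalence: moles acid = moles base. moles HCl = 0.394 × 100/1000 = 0.0394 mol. V_base = moles / 0.394 × 1000 = 100.0 mL.

V_{base} = 100.0 mL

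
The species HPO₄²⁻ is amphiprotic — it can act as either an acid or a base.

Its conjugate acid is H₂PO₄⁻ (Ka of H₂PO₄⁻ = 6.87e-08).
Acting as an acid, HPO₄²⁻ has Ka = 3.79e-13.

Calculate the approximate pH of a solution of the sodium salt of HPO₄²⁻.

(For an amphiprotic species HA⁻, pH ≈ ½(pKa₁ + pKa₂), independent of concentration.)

pKa₁ = -log(6.87e-08) = 7.16; pKa₂ = -log(3.79e-13) = 12.42. For an amphiprotic species, pH ≈ ½(pKa₁ + pKa₂) = ½(7.16 + 12.42) = 9.79.

pH = 9.79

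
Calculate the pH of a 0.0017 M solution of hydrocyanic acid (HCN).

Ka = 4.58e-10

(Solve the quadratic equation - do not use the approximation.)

x² + Ka×x - Ka×C = 0. Using quadratic formula: [H⁺] = 8.8215e-07

pH = 6.05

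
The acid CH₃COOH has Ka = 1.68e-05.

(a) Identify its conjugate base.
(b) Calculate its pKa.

(a) The conjugate base is formed by removing one H⁺ from CH₃COOH, giving CH₃COO⁻. (b) pKa = -log(Ka) = -log(1.68e-05) = 4.77.

Conjugate base: CH₃COO⁻; pK_a = 4.77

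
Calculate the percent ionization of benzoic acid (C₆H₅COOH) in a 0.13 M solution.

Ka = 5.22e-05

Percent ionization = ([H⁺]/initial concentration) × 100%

Using Ka equilibrium: x² + Ka×x - Ka×C = 0. Solving: [H⁺] = 2.5790e-03. Percent = (2.5790e-03/0.13) × 100

Percent ionization = 1.98%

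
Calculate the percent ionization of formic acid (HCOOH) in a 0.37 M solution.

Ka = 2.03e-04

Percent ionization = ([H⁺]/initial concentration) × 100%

Using Ka equilibrium: x² + Ka×x - Ka×C = 0. Solving: [H⁺] = 8.5657e-03. Percent = (8.5657e-03/0.37) × 100

Percent ionization = 2.32%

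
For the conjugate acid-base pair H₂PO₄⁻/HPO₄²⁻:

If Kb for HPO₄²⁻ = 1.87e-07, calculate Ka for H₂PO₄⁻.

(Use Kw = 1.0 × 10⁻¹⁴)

For a conjugate pair Ka × Kb = Kw, so Ka = Kw/Kb = 1.0 × 10⁻¹⁴ / 1.87e-07 = 5.35e-08.

K_a = 5.35e-08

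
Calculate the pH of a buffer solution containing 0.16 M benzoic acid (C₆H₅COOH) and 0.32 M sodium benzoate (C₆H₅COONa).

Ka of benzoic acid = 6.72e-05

pKa = -log(6.72e-05) = 4.17. pH = pKa + log([A⁻]/[HA]) = 4.17 + log(0.32/0.16)

pH = 4.47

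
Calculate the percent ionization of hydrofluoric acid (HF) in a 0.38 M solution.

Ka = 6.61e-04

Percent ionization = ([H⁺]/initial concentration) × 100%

Using Ka equilibrium: x² + Ka×x - Ka×C = 0. Solving: [H⁺] = 1.5522e-02. Percent = (1.5522e-02/0.38) × 100

Percent ionization = 4.08%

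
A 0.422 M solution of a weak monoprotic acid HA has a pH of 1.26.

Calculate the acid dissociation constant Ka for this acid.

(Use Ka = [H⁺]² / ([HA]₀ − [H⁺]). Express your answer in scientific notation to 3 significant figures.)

[H⁺] = 10^(−pH) = 10^(−1.26) = 5.495e-02 M. For HA ⇌ H⁺ + A⁻, Ka = [H⁺][A⁻]/[HA] = [H⁺]² / ([HA]₀ − [H⁺]) = (5.495e-02)² / (0.422 − 5.495e-02) = 8.23e-03.

K_a = 8.23e-03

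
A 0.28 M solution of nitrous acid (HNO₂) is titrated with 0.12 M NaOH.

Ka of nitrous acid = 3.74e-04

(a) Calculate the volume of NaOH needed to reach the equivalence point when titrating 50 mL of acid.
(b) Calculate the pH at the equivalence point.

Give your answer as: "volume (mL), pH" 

moles acid = 0.28 × 50/1000 = 0.014 mol; V_base = moles/0.12 × 1000 = 116.7 mL. At equivalence only the conjugate base is present: [A⁻] = 0.014/0.167 = 8.4000e-02 M. Kb = Kw/Ka = 2.67e-11; [OH⁻] = √(Kb × [A⁻]) = 1.4987e-06; pOH = 5.82; pH = 14 - pOH = 8.18.

V = 116.7 mL, pH = 8.18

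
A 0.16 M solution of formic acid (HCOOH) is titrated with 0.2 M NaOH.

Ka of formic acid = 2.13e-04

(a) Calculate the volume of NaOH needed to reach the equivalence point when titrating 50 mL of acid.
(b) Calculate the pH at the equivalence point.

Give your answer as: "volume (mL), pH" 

moles acid = 0.16 × 50/1000 = 0.008 mol; V_base = moles/0.2 × 1000 = 40.0 mL. At equivalence only the conjugate base is present: [A⁻] = 0.008/0.090 = 8.8889e-02 M. Kb = Kw/Ka = 4.69e-11; [OH⁻] = √(Kb × [A⁻]) = 2.0428e-06; pOH = 5.69; pH = 14 - pOH = 8.31.

V = 40.0 mL, pH = 8.31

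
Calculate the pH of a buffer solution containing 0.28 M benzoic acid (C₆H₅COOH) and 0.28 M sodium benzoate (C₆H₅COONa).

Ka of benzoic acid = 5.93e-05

pKa = -log(5.93e-05) = 4.23. pH = pKa + log([A⁻]/[HA]) = 4.23 + log(0.28/0.28)

pH = 4.23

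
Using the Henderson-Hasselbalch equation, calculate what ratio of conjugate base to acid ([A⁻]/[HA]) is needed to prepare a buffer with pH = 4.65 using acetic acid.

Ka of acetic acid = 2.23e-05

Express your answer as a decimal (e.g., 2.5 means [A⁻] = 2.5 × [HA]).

pKa = -log(2.23e-05) = 4.6517. pH = pKa + log([A⁻]/[HA]), so log([A⁻]/[HA]) = pH − pKa = 4.65 − 4.6517 = -0.0017. [A⁻]/[HA] = 10^(-0.0017) = 0.996

[A⁻]/[HA] = 0.996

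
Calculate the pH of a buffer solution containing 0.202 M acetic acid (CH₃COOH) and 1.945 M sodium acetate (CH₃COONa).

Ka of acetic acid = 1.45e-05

pKa = -log(1.45e-05) = 4.84. pH = pKa + log([A⁻]/[HA]) = 4.84 + log(1.945/0.202)

pH = 5.82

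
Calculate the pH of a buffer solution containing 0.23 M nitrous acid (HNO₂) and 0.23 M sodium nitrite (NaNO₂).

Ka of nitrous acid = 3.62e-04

pKa = -log(3.62e-04) = 3.44. pH = pKa + log([A⁻]/[HA]) = 3.44 + log(0.23/0.23)

pH = 3.44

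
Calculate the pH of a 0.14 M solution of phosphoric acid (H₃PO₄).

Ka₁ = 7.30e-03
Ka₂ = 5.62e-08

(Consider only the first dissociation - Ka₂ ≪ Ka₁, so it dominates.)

First dissociation dominates. From Ka₁ = [H⁺][HA⁻]/[H₂A], x² + Ka₁·x − Ka₁·C = 0 with C = 0.14 M and Ka₁ = 7.30e-03. Solving: [H⁺] = (−Ka₁ + √(Ka₁² + 4·Ka₁·C)) / 2 = 2.8526e-02 M. pH = -log(2.8526e-02) = 1.54.

pH = 1.54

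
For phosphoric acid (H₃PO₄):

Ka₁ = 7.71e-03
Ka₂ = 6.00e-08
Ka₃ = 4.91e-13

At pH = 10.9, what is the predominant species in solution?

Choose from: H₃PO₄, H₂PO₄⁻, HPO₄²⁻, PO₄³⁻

pKa₁ = 2.11, pKa₂ = 7.22, pKa₃ = 12.31. For a polyprotic acid the predominant species crosses at each pKa: below pKa_n the protonated form dominates, above it the deprotonated form does. At pH = 10.9, the predominant species is HPO₄²⁻.

HPO₄²⁻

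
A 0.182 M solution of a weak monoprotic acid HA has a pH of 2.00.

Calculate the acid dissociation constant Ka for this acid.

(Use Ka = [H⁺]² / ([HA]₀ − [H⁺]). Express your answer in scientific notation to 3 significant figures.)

[H⁺] = 10^(−pH) = 10^(−2.00) = 1.000e-02 M. For HA ⇌ H⁺ + A⁻, Ka = [H⁺][A⁻]/[HA] = [H⁺]² / ([HA]₀ − [H⁺]) = (1.000e-02)² / (0.182 − 1.000e-02) = 5.81e-04.

K_a = 5.81e-04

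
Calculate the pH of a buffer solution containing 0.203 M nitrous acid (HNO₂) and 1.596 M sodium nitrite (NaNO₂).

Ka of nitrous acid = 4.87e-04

pKa = -log(4.87e-04) = 3.31. pH = pKa + log([A⁻]/[HA]) = 3.31 + log(1.596/0.203)

pH = 4.21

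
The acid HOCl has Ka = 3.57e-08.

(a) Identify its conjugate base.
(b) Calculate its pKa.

(a) The conjugate base is formed by removing one H⁺ from HOCl, giving OCl⁻. (b) pKa = -log(Ka) = -log(3.57e-08) = 7.45.

Conjugate base: OCl⁻; pK_a = 7.45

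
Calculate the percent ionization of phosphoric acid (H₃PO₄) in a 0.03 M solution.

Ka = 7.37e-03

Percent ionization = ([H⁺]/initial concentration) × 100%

Using Ka equilibrium: x² + Ka×x - Ka×C = 0. Solving: [H⁺] = 1.1634e-02. Percent = (1.1634e-02/0.03) × 100

Percent ionization = 38.8%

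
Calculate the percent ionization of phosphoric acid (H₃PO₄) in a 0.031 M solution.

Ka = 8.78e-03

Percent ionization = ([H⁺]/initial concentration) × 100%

Using Ka equilibrium: x² + Ka×x - Ka×C = 0. Solving: [H⁺] = 1.2682e-02. Percent = (1.2682e-02/0.031) × 100

Percent ionization = 40.9%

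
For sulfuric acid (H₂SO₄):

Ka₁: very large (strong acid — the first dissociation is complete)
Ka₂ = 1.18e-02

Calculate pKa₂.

pKa₂ = -log(Ka₂) = -log(1.18e-02) = 1.93.

pK_{a2} = 1.93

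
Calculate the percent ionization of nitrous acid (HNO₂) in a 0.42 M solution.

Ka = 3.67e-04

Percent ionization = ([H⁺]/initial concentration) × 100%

Using Ka equilibrium: x² + Ka×x - Ka×C = 0. Solving: [H⁺] = 1.2233e-02. Percent = (1.2233e-02/0.42) × 100

Percent ionization = 2.91%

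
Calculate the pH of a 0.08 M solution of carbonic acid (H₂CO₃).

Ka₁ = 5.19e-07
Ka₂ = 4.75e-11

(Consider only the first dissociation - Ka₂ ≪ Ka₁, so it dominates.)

First dissociation dominates. From Ka₁ = [H⁺][HA⁻]/[H₂A], x² + Ka₁·x − Ka₁·C = 0 with C = 0.08 M and Ka₁ = 5.19e-07. Solving: [H⁺] = (−Ka₁ + √(Ka₁² + 4·Ka₁·C)) / 2 = 2.0351e-04 M. pH = -log(2.0351e-04) = 3.69.

pH = 3.69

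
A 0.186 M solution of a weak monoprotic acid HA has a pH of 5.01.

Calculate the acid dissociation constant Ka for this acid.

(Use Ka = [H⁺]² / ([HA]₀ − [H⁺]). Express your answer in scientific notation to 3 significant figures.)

[H⁺] = 10^(−pH) = 10^(−5.01) = 9.772e-06 M. For HA ⇌ H⁺ + A⁻, Ka = [H⁺][A⁻]/[HA] = [H⁺]² / ([HA]₀ − [H⁺]) = (9.772e-06)² / (0.186 − 9.772e-06) = 5.13e-10.

K_a = 5.13e-10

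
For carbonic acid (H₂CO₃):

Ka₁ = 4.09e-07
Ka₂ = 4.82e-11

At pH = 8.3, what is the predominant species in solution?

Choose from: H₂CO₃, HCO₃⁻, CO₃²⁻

pKa₁ = 6.39, pKa₂ = 10.32. For a polyprotic acid the predominant species crosses at each pKa: below pKa_n the protonated form dominates, above it the deprotonated form does. At pH = 8.3, the predominant species is HCO₃⁻.

HCO₃⁻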